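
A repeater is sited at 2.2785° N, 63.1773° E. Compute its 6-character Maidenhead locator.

Offset from 180°W / 90°S: lon 243.1773°, lat 92.2785°.
Field (20°×10°, letters A–R): lon ⌊243.1773/20⌋ = 12 → M; lat ⌊92.2785/10⌋ = 9 → J.
Square (2°×1°, digits 0–9): lon ⌊3.1773/2⌋ = 1; lat ⌊2.2785/1⌋ = 2.
Subsquare (5′×2.5′, letters a–x): lon ⌊1.1773/0.0833333⌋ = 14 → o; lat ⌊0.2785/0.0416667⌋ = 6 → g.

MJ12og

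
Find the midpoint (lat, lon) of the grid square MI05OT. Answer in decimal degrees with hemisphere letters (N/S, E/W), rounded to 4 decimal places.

4.1875° S, 61.2083° E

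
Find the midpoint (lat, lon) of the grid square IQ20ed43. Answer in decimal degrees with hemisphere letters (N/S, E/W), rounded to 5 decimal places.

Field I=8, Q=16: +8·20° lon, +16·10° lat → SW at lon -20°, lat 70°.
Square 2, 0: +2·2° lon, +0·1° lat → SW at lon -16°, lat 70°.
Subsquare e=4, d=3: +4·0.0833333° lon, +3·0.0416667° lat → SW at lon -15.6667°, lat 70.125°.
Extended square 4, 3: +4·0.00833333° lon, +3·0.00416667° lat → SW at lon -15.6333°, lat 70.1375°.
Cell spans 0.00833333° lon × 0.00416667° lat. Centre is SW corner plus half of each.
latitude 70.13958° N, longitude 15.62917° W.

70.13958° N, 15.62917° W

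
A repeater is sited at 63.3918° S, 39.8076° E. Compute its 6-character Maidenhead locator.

KC96vo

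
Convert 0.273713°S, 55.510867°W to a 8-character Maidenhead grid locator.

GI29fr84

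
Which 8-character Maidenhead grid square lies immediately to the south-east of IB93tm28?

Longitude extended square 2; +1 → 3.
Latitude extended square 8; −1 → 7.

IB93tm37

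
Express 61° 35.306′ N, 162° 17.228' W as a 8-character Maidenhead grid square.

Offset from 180°W / 90°S: lon 17.71287°, lat 151.58843°.
Field (20°×10°, letters A–R): 17.71287/20 → 0 → A, 151.58843/10 → 15 → P; chars AP.
Square (2°×1°, digits 0–9): 17.71287/2 → 8, 1.58843/1 → 1; chars 81.
Subsquare (5′×2.5′, letters a–x): 1.71287/0.0833333 → 20 → u, 0.58843/0.0416667 → 14 → o; chars uo.
Extended square (30″×15″, digits 0–9): 0.04620/0.00833333 → 5, 0.00510/0.00416667 → 1; chars 51.

AP81uo51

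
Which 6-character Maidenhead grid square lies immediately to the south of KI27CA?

KI26cx

Latitude subsquare a = 0; −1 → -1, wraps to 23 = x, carry into square.
Latitude square 7; −1 → 6.
The longitude characters are unchanged.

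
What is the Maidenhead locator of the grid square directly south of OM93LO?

OM93ln

Latitude subsquare o = 14; −1 → 13 = n.
The longitude characters are unchanged.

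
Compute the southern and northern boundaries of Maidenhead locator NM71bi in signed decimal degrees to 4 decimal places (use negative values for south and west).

Field N=13, M=12: +13·20° lon, +12·10° lat → SW at lon 80°, lat 30°.
Square 7, 1: +7·2° lon, +1·1° lat → SW at lon 94°, lat 31°.
Subsquare b=1, i=8: +1·0.0833333° lon, +8·0.0416667° lat → SW at lon 94.0833°, lat 31.3333°.
Cell spans 0.0833333° lon × 0.0416667° lat.
south 31.3333, north 31.3750.

31.3333, 31.3750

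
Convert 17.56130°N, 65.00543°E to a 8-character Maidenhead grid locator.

MK27mn04

Shift to the Maidenhead origin (180°W, 90°S): lon 245.00543, lat 107.56130.
Field: 245.00543/20 → 12 → M, 107.56130/10 → 10 → K; chars MK.
Square: 5.00543/2 → 2, 7.56130/1 → 7; chars 27.
Subsquare: 1.00543/0.0833333 → 12 → m, 0.56130/0.0416667 → 13 → n; chars mn.
Extended square: 0.00543/0.00833333 → 0, 0.01963/0.00416667 → 4; chars 04.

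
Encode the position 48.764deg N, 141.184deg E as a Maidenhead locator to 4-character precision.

QN08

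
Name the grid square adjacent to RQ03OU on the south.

RQ03ot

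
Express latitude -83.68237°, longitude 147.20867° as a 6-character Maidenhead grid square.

QA36oh

Add 180° to longitude and 90° to latitude: 327.2087, 6.3176.
Field: 327.2087/20 → 16 → Q, 6.3176/10 → 0 → A; chars QA.
Square: 7.2087/2 → 3, 6.3176/1 → 6; chars 36.
Subsquare: 1.2087/0.0833333 → 14 → o, 0.3176/0.0416667 → 7 → h; chars oh.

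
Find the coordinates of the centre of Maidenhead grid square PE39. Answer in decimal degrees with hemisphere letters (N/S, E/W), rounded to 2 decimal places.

Field P=15, E=4: +15·20° lon, +4·10° lat → SW at lon 120°, lat -50°.
Square 3, 9: +3·2° lon, +9·1° lat → SW at lon 126°, lat -41°.
Cell spans 2° lon × 1° lat. Centre is SW corner plus half of each.
latitude 40.50° S, longitude 127.00° E.

40.50° S, 127.00° E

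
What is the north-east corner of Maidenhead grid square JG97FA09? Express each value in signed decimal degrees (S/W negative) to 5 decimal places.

-22.95833, 18.42500

Field J=9, G=6: +9·20° lon, +6·10° lat → SW at lon 0°, lat -30°.
Square 9, 7: +9·2° lon, +7·1° lat → SW at lon 18°, lat -23°.
Subsquare f=5, a=0: +5·0.0833333° lon, +0·0.0416667° lat → SW at lon 18.4167°, lat -23°.
Extended square 0, 9: +0·0.00833333° lon, +9·0.00416667° lat → SW at lon 18.4167°, lat -22.9625°.
Cell spans 0.00833333° lon × 0.00416667° lat. NE corner is SW corner plus one full cell.
latitude -22.95833, longitude 18.42500.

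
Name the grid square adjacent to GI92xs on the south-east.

Longitude subsquare x = 23; +1 → 24, wraps to 0 = a, carry into square.
Longitude square 9; +1 → 10, wraps to 0, carry into field.
Longitude field G = 6; +1 → 7 = H.
Latitude subsquare s = 18; −1 → 17 = r.

HI02ar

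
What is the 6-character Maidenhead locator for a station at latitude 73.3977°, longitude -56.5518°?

GQ13rj

Shift to the Maidenhead origin (180°W, 90°S): lon 123.4482, lat 163.3977.
Field (20°×10°, letters A–R): 123.4482/20 → 6 → G, 163.3977/10 → 16 → Q; chars GQ.
Square (2°×1°, digits 0–9): 3.4482/2 → 1, 3.3977/1 → 3; chars 13.
Subsquare (5′×2.5′, letters a–x): 1.4482/0.0833333 → 17 → r, 0.3977/0.0416667 → 9 → j; chars rj.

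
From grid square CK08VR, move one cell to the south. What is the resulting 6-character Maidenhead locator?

CK08vq

Latitude subsquare r = 17; −1 → 16 = q.
The longitude characters are unchanged.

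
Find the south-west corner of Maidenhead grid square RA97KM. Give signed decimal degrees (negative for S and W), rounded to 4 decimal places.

-82.5000, 178.8333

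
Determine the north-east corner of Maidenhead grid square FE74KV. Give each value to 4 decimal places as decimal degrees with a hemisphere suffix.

45.0833° S, 65.0833° W

Field F=5, E=4: +5·20° lon, +4·10° lat → SW at lon -80°, lat -50°.
Square 7, 4: +7·2° lon, +4·1° lat → SW at lon -66°, lat -46°.
Subsquare k=10, v=21: +10·0.0833333° lon, +21·0.0416667° lat → SW at lon -65.1667°, lat -45.125°.
Cell spans 0.0833333° lon × 0.0416667° lat. NE corner is SW corner plus one full cell.
latitude 45.0833° S, longitude 65.0833° W.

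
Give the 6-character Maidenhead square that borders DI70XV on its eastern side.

DI80av

Longitude subsquare x = 23; +1 → 24, wraps to 0 = a, carry into square.
Longitude square 7; +1 → 8.
The latitude characters are unchanged.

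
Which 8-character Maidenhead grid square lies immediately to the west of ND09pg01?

ND09og91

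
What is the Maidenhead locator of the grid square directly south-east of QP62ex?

Longitude subsquare e = 4; +1 → 5 = f.
Latitude subsquare x = 23; −1 → 22 = w.

QP62fw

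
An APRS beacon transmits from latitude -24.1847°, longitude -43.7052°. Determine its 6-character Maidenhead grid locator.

Shift to the Maidenhead origin (180°W, 90°S): lon 136.2948, lat 65.8153.
Field: lon ⌊136.2948/20⌋ = 6 → G; lat ⌊65.8153/10⌋ = 6 → G.
Square: lon ⌊16.2948/2⌋ = 8; lat ⌊5.8153/1⌋ = 5.
Subsquare: lon ⌊0.2948/0.0833333⌋ = 3 → d; lat ⌊0.8153/0.0416667⌋ = 19 → t.

GG85dt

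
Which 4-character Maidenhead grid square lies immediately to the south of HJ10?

Latitude square 0; −1 → -1, wraps to 9, carry into field.
Latitude field J = 9; −1 → 8 = I.
The longitude characters are unchanged.

HI19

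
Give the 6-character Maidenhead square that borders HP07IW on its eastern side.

Longitude subsquare i = 8; +1 → 9 = j.
The latitude characters are unchanged.

HP07jw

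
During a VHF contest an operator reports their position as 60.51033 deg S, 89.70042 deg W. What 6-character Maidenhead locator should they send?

Shift to the Maidenhead origin (180°W, 90°S): lon 90.2996, lat 29.4897.
Field: 90.2996/20 → 4 → E, 29.4897/10 → 2 → C; chars EC.
Square: 10.2996/2 → 5, 9.4897/1 → 9; chars 59.
Subsquare: 0.2996/0.0833333 → 3 → d, 0.4897/0.0416667 → 11 → l; chars dl.

EC59dl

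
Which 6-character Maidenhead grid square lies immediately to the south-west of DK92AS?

Longitude subsquare a = 0; −1 → -1, wraps to 23 = x, carry into square.
Longitude square 9; −1 → 8.
Latitude subsquare s = 18; −1 → 17 = r.

DK82xr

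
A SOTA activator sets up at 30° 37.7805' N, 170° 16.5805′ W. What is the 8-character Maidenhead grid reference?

Offset from 180°W / 90°S: lon 9.72366°, lat 120.62967°.
Field (20°×10°, letters A–R): lon ⌊9.72366/20⌋ = 0 → A; lat ⌊120.62967/10⌋ = 12 → M.
Square (2°×1°, digits 0–9): lon ⌊9.72366/2⌋ = 4; lat ⌊0.62967/1⌋ = 0.
Subsquare (5′×2.5′, letters a–x): lon ⌊1.72366/0.0833333⌋ = 20 → u; lat ⌊0.62967/0.0416667⌋ = 15 → p.
Extended square (30″×15″, digits 0–9): lon ⌊0.05699/0.00833333⌋ = 6; lat ⌊0.00467/0.00416667⌋ = 1.

AM40up61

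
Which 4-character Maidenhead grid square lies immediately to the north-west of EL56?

EL47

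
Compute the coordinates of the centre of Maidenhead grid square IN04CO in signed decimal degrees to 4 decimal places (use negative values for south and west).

44.6042, -19.7917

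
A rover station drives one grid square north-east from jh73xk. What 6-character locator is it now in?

JH83al

Longitude subsquare x = 23; +1 → 24, wraps to 0 = a, carry into square.
Longitude square 7; +1 → 8.
Latitude subsquare k = 10; +1 → 11 = l.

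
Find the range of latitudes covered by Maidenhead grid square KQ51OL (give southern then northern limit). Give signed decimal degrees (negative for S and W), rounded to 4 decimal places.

71.4583, 71.5000

Field K=10, Q=16: +10·20° lon, +16·10° lat → SW at lon 20°, lat 70°.
Square 5, 1: +5·2° lon, +1·1° lat → SW at lon 30°, lat 71°.
Subsquare o=14, l=11: +14·0.0833333° lon, +11·0.0416667° lat → SW at lon 31.1667°, lat 71.4583°.
Cell spans 0.0833333° lon × 0.0416667° lat.
south 71.4583, north 71.5000.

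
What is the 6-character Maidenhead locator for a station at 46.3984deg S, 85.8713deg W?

EE73bo

Add 180° to longitude and 90° to latitude: 94.1287, 43.6016.
Field: 94.1287/20 → 4 → E, 43.6016/10 → 4 → E; chars EE.
Square: 14.1287/2 → 7, 3.6016/1 → 3; chars 73.
Subsquare: 0.1287/0.0833333 → 1 → b, 0.6016/0.0416667 → 14 → o; chars bo.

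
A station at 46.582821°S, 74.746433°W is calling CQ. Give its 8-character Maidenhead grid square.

FE23pk00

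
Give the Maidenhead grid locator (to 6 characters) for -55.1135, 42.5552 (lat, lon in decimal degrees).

LD14gv

Offset from 180°W / 90°S: lon 222.5552°, lat 34.8865°.
Field (20°×10°, letters A–R): lon ⌊222.5552/20⌋ = 11 → L; lat ⌊34.8865/10⌋ = 3 → D.
Square (2°×1°, digits 0–9): lon ⌊2.5552/2⌋ = 1; lat ⌊4.8865/1⌋ = 4.
Subsquare (5′×2.5′, letters a–x): lon ⌊0.5552/0.0833333⌋ = 6 → g; lat ⌊0.8865/0.0416667⌋ = 21 → v.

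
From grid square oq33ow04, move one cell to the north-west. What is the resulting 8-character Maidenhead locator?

OQ33nw95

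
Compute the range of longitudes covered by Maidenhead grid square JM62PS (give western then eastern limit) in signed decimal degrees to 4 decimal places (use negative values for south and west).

13.2500, 13.3333

Field J=9, M=12: +9·20° lon, +12·10° lat → SW at lon 0°, lat 30°.
Square 6, 2: +6·2° lon, +2·1° lat → SW at lon 12°, lat 32°.
Subsquare p=15, s=18: +15·0.0833333° lon, +18·0.0416667° lat → SW at lon 13.25°, lat 32.75°.
Cell spans 0.0833333° lon × 0.0416667° lat.
west 13.2500, east 13.3333.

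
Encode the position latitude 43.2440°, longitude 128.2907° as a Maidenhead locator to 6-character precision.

Offset from 180°W / 90°S: lon 308.2907°, lat 133.2440°.
Field: lon ⌊308.2907/20⌋ = 15 → P; lat ⌊133.2440/10⌋ = 13 → N.
Square: lon ⌊8.2907/2⌋ = 4; lat ⌊3.2440/1⌋ = 3.
Subsquare: lon ⌊0.2907/0.0833333⌋ = 3 → d; lat ⌊0.2440/0.0416667⌋ = 5 → f.

PN43df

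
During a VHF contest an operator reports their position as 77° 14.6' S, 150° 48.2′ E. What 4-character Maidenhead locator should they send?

Offset from 180°W / 90°S: lon 330.80°, lat 12.76°.
Field: lon ⌊330.80/20⌋ = 16 → Q; lat ⌊12.76/10⌋ = 1 → B.
Square: lon ⌊10.80/2⌋ = 5; lat ⌊2.76/1⌋ = 2.

QB52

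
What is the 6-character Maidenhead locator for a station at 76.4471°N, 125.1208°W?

Add 180° to longitude and 90° to latitude: 54.8792, 166.4471.
Field: lon ⌊54.8792/20⌋ = 2 → C; lat ⌊166.4471/10⌋ = 16 → Q.
Square: lon ⌊14.8792/2⌋ = 7; lat ⌊6.4471/1⌋ = 6.
Subsquare: lon ⌊0.8792/0.0833333⌋ = 10 → k; lat ⌊0.4471/0.0416667⌋ = 10 → k.

CQ76kk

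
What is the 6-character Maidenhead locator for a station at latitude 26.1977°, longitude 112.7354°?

Offset from 180°W / 90°S: lon 292.7354°, lat 116.1977°.
Field (20°×10°, letters A–R): lon ⌊292.7354/20⌋ = 14 → O; lat ⌊116.1977/10⌋ = 11 → L.
Square (2°×1°, digits 0–9): lon ⌊12.7354/2⌋ = 6; lat ⌊6.1977/1⌋ = 6.
Subsquare (5′×2.5′, letters a–x): lon ⌊0.7354/0.0833333⌋ = 8 → i; lat ⌊0.1977/0.0416667⌋ = 4 → e.

OL66ie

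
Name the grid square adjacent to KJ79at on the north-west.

KJ69xu

Longitude subsquare a = 0; −1 → -1, wraps to 23 = x, carry into square.
Longitude square 7; −1 → 6.
Latitude subsquare t = 19; +1 → 20 = u.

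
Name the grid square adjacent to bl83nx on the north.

BL84na

Latitude subsquare x = 23; +1 → 24, wraps to 0 = a, carry into square.
Latitude square 3; +1 → 4.
The longitude characters are unchanged.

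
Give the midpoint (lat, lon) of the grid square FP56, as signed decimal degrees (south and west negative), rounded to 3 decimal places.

66.500, -69.000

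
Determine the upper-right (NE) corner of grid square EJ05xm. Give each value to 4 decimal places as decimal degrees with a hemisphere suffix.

5.5417° N, 98.0000° W

Field E=4, J=9: +4·20° lon, +9·10° lat → SW at lon -100°, lat 0°.
Square 0, 5: +0·2° lon, +5·1° lat → SW at lon -100°, lat 5°.
Subsquare x=23, m=12: +23·0.0833333° lon, +12·0.0416667° lat → SW at lon -98.0833°, lat 5.5°.
Cell spans 0.0833333° lon × 0.0416667° lat. NE corner is SW corner plus one full cell.
latitude 5.5417° N, longitude 98.0000° W.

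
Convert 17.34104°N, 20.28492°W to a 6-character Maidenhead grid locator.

HK97ui

Shift to the Maidenhead origin (180°W, 90°S): lon 159.7151, lat 107.3410.
Field: lon ⌊159.7151/20⌋ = 7 → H; lat ⌊107.3410/10⌋ = 10 → K.
Square: lon ⌊19.7151/2⌋ = 9; lat ⌊7.3410/1⌋ = 7.
Subsquare: lon ⌊1.7151/0.0833333⌋ = 20 → u; lat ⌊0.3410/0.0416667⌋ = 8 → i.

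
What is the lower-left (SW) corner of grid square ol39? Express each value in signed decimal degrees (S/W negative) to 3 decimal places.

Field O=14, L=11: +14·20° lon, +11·10° lat → SW at lon 100°, lat 20°.
Square 3, 9: +3·2° lon, +9·1° lat → SW at lon 106°, lat 29°.
latitude 29.000, longitude 106.000.

29.000, 106.000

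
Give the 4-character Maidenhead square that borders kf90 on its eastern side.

Longitude square 9; +1 → 10, wraps to 0, carry into field.
Longitude field K = 10; +1 → 11 = L.
The latitude characters are unchanged.

LF00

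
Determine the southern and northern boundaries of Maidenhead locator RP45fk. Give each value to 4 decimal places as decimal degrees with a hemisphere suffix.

65.4167° N, 65.4583° N

Field R=17, P=15: +17·20° lon, +15·10° lat → SW at lon 160°, lat 60°.
Square 4, 5: +4·2° lon, +5·1° lat → SW at lon 168°, lat 65°.
Subsquare f=5, k=10: +5·0.0833333° lon, +10·0.0416667° lat → SW at lon 168.417°, lat 65.4167°.
Cell spans 0.0833333° lon × 0.0416667° lat.
south 65.4167° N, north 65.4583° N.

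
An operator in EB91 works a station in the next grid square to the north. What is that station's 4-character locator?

EB92

Latitude square 1; +1 → 2.
The longitude characters are unchanged.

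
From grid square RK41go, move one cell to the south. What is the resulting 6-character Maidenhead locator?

RK41gn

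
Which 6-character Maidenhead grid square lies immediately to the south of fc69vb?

Latitude subsquare b = 1; −1 → 0 = a.
The longitude characters are unchanged.

FC69va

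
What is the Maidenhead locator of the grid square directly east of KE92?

Longitude square 9; +1 → 10, wraps to 0, carry into field.
Longitude field K = 10; +1 → 11 = L.
The latitude characters are unchanged.

LE02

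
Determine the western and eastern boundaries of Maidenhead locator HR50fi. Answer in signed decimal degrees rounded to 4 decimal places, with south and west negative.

-29.5833, -29.5000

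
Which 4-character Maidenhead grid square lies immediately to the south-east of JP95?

Longitude square 9; +1 → 10, wraps to 0, carry into field.
Longitude field J = 9; +1 → 10 = K.
Latitude square 5; −1 → 4.

KP04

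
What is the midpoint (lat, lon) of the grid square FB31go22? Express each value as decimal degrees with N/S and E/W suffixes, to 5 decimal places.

Field F=5, B=1: +5·20° lon, +1·10° lat → SW at lon -80°, lat -80°.
Square 3, 1: +3·2° lon, +1·1° lat → SW at lon -74°, lat -79°.
Subsquare g=6, o=14: +6·0.0833333° lon, +14·0.0416667° lat → SW at lon -73.5°, lat -78.4167°.
Extended square 2, 2: +2·0.00833333° lon, +2·0.00416667° lat → SW at lon -73.4833°, lat -78.4083°.
Cell spans 0.00833333° lon × 0.00416667° lat. Centre is SW corner plus half of each.
latitude 78.40625° S, longitude 73.47917° W.

78.40625° S, 73.47917° W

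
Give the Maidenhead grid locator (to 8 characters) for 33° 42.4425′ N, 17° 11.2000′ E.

JM83oq29

Add 180° to longitude and 90° to latitude: 197.18667, 123.70737.
Field: lon ⌊197.18667/20⌋ = 9 → J; lat ⌊123.70737/10⌋ = 12 → M.
Square: lon ⌊17.18667/2⌋ = 8; lat ⌊3.70737/1⌋ = 3.
Subsquare: lon ⌊1.18667/0.0833333⌋ = 14 → o; lat ⌊0.70737/0.0416667⌋ = 16 → q.
Extended square: lon ⌊0.02000/0.00833333⌋ = 2; lat ⌊0.04071/0.00416667⌋ = 9.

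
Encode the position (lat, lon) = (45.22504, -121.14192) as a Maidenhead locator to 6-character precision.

CN95kf

Add 180° to longitude and 90° to latitude: 58.8581, 135.2250.
Field (20°×10°, letters A–R): lon ⌊58.8581/20⌋ = 2 → C; lat ⌊135.2250/10⌋ = 13 → N.
Square (2°×1°, digits 0–9): lon ⌊18.8581/2⌋ = 9; lat ⌊5.2250/1⌋ = 5.
Subsquare (5′×2.5′, letters a–x): lon ⌊0.8581/0.0833333⌋ = 10 → k; lat ⌊0.2250/0.0416667⌋ = 5 → f.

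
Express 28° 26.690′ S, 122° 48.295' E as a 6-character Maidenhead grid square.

Add 180° to longitude and 90° to latitude: 302.8049, 61.5552.
Field (20°×10°, letters A–R): 302.8049/20 → 15 → P, 61.5552/10 → 6 → G; chars PG.
Square (2°×1°, digits 0–9): 2.8049/2 → 1, 1.5552/1 → 1; chars 11.
Subsquare (5′×2.5′, letters a–x): 0.8049/0.0833333 → 9 → j, 0.5552/0.0416667 → 13 → n; chars jn.

PG11jn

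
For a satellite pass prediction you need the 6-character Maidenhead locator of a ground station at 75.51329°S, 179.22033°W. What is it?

AB04jl

Shift to the Maidenhead origin (180°W, 90°S): lon 0.7797, lat 14.4867.
Field: 0.7797/20 → 0 → A, 14.4867/10 → 1 → B; chars AB.
Square: 0.7797/2 → 0, 4.4867/1 → 4; chars 04.
Subsquare: 0.7797/0.0833333 → 9 → j, 0.4867/0.0416667 → 11 → l; chars jl.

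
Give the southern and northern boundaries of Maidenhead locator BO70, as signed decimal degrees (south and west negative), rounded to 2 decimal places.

50.00, 51.00

Field B=1, O=14: +1·20° lon, +14·10° lat → SW at lon -160°, lat 50°.
Square 7, 0: +7·2° lon, +0·1° lat → SW at lon -146°, lat 50°.
Cell spans 2° lon × 1° lat.
south 50.00, north 51.00.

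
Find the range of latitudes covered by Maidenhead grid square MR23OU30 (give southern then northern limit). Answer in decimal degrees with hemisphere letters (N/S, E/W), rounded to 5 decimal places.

83.83333° N, 83.83750° N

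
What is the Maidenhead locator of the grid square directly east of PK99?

QK09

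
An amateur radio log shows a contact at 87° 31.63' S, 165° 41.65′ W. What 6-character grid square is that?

Shift to the Maidenhead origin (180°W, 90°S): lon 14.3058, lat 2.4728.
Field: 14.3058/20 → 0 → A, 2.4728/10 → 0 → A; chars AA.
Square: 14.3058/2 → 7, 2.4728/1 → 2; chars 72.
Subsquare: 0.3058/0.0833333 → 3 → d, 0.4728/0.0416667 → 11 → l; chars dl.

AA72dl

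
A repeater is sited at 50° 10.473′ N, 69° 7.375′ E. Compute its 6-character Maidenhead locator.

Shift to the Maidenhead origin (180°W, 90°S): lon 249.1229, lat 140.1746.
Field: lon ⌊249.1229/20⌋ = 12 → M; lat ⌊140.1746/10⌋ = 14 → O.
Square: lon ⌊9.1229/2⌋ = 4; lat ⌊0.1746/1⌋ = 0.
Subsquare: lon ⌊1.1229/0.0833333⌋ = 13 → n; lat ⌊0.1746/0.0416667⌋ = 4 → e.

MO40ne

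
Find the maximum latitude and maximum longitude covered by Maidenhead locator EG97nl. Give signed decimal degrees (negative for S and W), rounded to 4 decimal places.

Field E=4, G=6: +4·20° lon, +6·10° lat → SW at lon -100°, lat -30°.
Square 9, 7: +9·2° lon, +7·1° lat → SW at lon -82°, lat -23°.
Subsquare n=13, l=11: +13·0.0833333° lon, +11·0.0416667° lat → SW at lon -80.9167°, lat -22.5417°.
Cell spans 0.0833333° lon × 0.0416667° lat. NE corner is SW corner plus one full cell.
latitude -22.5000, longitude -80.8333.

-22.5000, -80.8333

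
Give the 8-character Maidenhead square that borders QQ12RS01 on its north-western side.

Longitude extended square 0; −1 → -1, wraps to 9, carry into subsquare.
Longitude subsquare r = 17; −1 → 16 = q.
Latitude extended square 1; +1 → 2.

QQ12qs92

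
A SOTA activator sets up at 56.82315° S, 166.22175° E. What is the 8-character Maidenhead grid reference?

Shift to the Maidenhead origin (180°W, 90°S): lon 346.22175, lat 33.17685.
Field: 346.22175/20 → 17 → R, 33.17685/10 → 3 → D; chars RD.
Square: 6.22175/2 → 3, 3.17685/1 → 3; chars 33.
Subsquare: 0.22175/0.0833333 → 2 → c, 0.17685/0.0416667 → 4 → e; chars ce.
Extended square: 0.05508/0.00833333 → 6, 0.01018/0.00416667 → 2; chars 62.

RD33ce62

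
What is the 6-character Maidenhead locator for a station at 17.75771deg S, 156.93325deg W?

BH12mf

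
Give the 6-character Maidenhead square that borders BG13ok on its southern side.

Latitude subsquare k = 10; −1 → 9 = j.
The longitude characters are unchanged.

BG13oj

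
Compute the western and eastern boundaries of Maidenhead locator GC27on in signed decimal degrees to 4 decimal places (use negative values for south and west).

-54.8333, -54.7500

Field G=6, C=2: +6·20° lon, +2·10° lat → SW at lon -60°, lat -70°.
Square 2, 7: +2·2° lon, +7·1° lat → SW at lon -56°, lat -63°.
Subsquare o=14, n=13: +14·0.0833333° lon, +13·0.0416667° lat → SW at lon -54.8333°, lat -62.4583°.
Cell spans 0.0833333° lon × 0.0416667° lat.
west -54.8333, east -54.7500.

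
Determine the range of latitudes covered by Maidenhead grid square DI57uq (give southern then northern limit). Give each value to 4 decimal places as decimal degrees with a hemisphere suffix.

2.3333° S, 2.2917° S

Field D=3, I=8: +3·20° lon, +8·10° lat → SW at lon -120°, lat -10°.
Square 5, 7: +5·2° lon, +7·1° lat → SW at lon -110°, lat -3°.
Subsquare u=20, q=16: +20·0.0833333° lon, +16·0.0416667° lat → SW at lon -108.333°, lat -2.33333°.
Cell spans 0.0833333° lon × 0.0416667° lat.
south 2.3333° S, north 2.2917° S.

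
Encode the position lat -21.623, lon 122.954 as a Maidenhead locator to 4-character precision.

Offset from 180°W / 90°S: lon 302.95°, lat 68.38°.
Field: 302.95/20 → 15 → P, 68.38/10 → 6 → G; chars PG.
Square: 2.95/2 → 1, 8.38/1 → 8; chars 18.

PG18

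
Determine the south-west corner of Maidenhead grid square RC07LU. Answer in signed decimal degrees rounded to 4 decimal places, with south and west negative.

-62.1667, 160.9167

Field R=17, C=2: +17·20° lon, +2·10° lat → SW at lon 160°, lat -70°.
Square 0, 7: +0·2° lon, +7·1° lat → SW at lon 160°, lat -63°.
Subsquare l=11, u=20: +11·0.0833333° lon, +20·0.0416667° lat → SW at lon 160.917°, lat -62.1667°.
latitude -62.1667, longitude 160.9167.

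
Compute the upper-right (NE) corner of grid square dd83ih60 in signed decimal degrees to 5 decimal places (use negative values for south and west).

-56.70417, -103.27500

Field D=3, D=3: +3·20° lon, +3·10° lat → SW at lon -120°, lat -60°.
Square 8, 3: +8·2° lon, +3·1° lat → SW at lon -104°, lat -57°.
Subsquare i=8, h=7: +8·0.0833333° lon, +7·0.0416667° lat → SW at lon -103.333°, lat -56.7083°.
Extended square 6, 0: +6·0.00833333° lon, +0·0.00416667° lat → SW at lon -103.283°, lat -56.7083°.
Cell spans 0.00833333° lon × 0.00416667° lat. NE corner is SW corner plus one full cell.
latitude -56.70417, longitude -103.27500.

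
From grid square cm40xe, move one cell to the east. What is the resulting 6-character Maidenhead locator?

CM50ae

Longitude subsquare x = 23; +1 → 24, wraps to 0 = a, carry into square.
Longitude square 4; +1 → 5.
The latitude characters are unchanged.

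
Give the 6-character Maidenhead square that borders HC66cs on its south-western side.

HC66br

Longitude subsquare c = 2; −1 → 1 = b.
Latitude subsquare s = 18; −1 → 17 = r.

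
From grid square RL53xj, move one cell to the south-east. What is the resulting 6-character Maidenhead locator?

RL63ai

Longitude subsquare x = 23; +1 → 24, wraps to 0 = a, carry into square.
Longitude square 5; +1 → 6.
Latitude subsquare j = 9; −1 → 8 = i.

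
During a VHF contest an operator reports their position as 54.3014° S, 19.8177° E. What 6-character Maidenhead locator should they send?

JD95vq

Add 180° to longitude and 90° to latitude: 199.8177, 35.6986.
Field: 199.8177/20 → 9 → J, 35.6986/10 → 3 → D; chars JD.
Square: 19.8177/2 → 9, 5.6986/1 → 5; chars 95.
Subsquare: 1.8177/0.0833333 → 21 → v, 0.6986/0.0416667 → 16 → q; chars vq.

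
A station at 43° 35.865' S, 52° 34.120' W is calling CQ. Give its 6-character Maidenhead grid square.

Add 180° to longitude and 90° to latitude: 127.4313, 46.4023.
Field: lon ⌊127.4313/20⌋ = 6 → G; lat ⌊46.4023/10⌋ = 4 → E.
Square: lon ⌊7.4313/2⌋ = 3; lat ⌊6.4023/1⌋ = 6.
Subsquare: lon ⌊1.4313/0.0833333⌋ = 17 → r; lat ⌊0.4023/0.0416667⌋ = 9 → j.

GE36rj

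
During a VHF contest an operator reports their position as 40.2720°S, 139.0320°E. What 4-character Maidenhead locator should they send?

Offset from 180°W / 90°S: lon 319.03°, lat 49.73°.
Field (20°×10°, letters A–R): lon ⌊319.03/20⌋ = 15 → P; lat ⌊49.73/10⌋ = 4 → E.
Square (2°×1°, digits 0–9): lon ⌊19.03/2⌋ = 9; lat ⌊9.73/1⌋ = 9.

PE99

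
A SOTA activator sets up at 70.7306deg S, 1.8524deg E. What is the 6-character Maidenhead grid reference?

JB09wg

Add 180° to longitude and 90° to latitude: 181.8524, 19.2694.
Field: lon ⌊181.8524/20⌋ = 9 → J; lat ⌊19.2694/10⌋ = 1 → B.
Square: lon ⌊1.8524/2⌋ = 0; lat ⌊9.2694/1⌋ = 9.
Subsquare: lon ⌊1.8524/0.0833333⌋ = 22 → w; lat ⌊0.2694/0.0416667⌋ = 6 → g.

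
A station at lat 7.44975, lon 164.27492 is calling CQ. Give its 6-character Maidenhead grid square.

RJ27dk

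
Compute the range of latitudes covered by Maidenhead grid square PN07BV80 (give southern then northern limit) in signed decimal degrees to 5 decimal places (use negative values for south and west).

47.87500, 47.87917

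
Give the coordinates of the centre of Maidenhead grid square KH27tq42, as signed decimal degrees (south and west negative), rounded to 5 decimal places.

-12.32292, 25.62083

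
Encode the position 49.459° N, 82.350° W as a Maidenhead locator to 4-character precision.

Offset from 180°W / 90°S: lon 97.65°, lat 139.46°.
Field: lon ⌊97.65/20⌋ = 4 → E; lat ⌊139.46/10⌋ = 13 → N.
Square: lon ⌊17.65/2⌋ = 8; lat ⌊9.46/1⌋ = 9.

EN89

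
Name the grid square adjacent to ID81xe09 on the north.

ID81xf00

Latitude extended square 9; +1 → 10, wraps to 0, carry into subsquare.
Latitude subsquare e = 4; +1 → 5 = f.
The longitude characters are unchanged.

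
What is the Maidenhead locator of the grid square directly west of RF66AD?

RF56xd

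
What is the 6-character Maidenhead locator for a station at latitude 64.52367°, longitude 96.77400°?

NP84jm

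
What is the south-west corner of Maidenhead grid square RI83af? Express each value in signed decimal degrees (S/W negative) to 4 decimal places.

-6.7917, 176.0000

Field R=17, I=8: +17·20° lon, +8·10° lat → SW at lon 160°, lat -10°.
Square 8, 3: +8·2° lon, +3·1° lat → SW at lon 176°, lat -7°.
Subsquare a=0, f=5: +0·0.0833333° lon, +5·0.0416667° lat → SW at lon 176°, lat -6.79167°.
latitude -6.7917, longitude 176.0000.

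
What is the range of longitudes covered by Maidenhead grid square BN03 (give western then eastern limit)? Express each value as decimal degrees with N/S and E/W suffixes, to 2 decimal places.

Field B=1, N=13: +1·20° lon, +13·10° lat → SW at lon -160°, lat 40°.
Square 0, 3: +0·2° lon, +3·1° lat → SW at lon -160°, lat 43°.
Cell spans 2° lon × 1° lat.
west 160.00° W, east 158.00° W.

160.00° W, 158.00° W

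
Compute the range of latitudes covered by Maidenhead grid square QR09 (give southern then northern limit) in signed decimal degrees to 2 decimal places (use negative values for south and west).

Field Q=16, R=17: +16·20° lon, +17·10° lat → SW at lon 140°, lat 80°.
Square 0, 9: +0·2° lon, +9·1° lat → SW at lon 140°, lat 89°.
Cell spans 2° lon × 1° lat.
south 89.00, north 90.00.

89.00, 90.00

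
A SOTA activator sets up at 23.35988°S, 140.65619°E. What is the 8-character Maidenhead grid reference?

Add 180° to longitude and 90° to latitude: 320.65619, 66.64012.
Field (20°×10°, letters A–R): 320.65619/20 → 16 → Q, 66.64012/10 → 6 → G; chars QG.
Square (2°×1°, digits 0–9): 0.65619/2 → 0, 6.64012/1 → 6; chars 06.
Subsquare (5′×2.5′, letters a–x): 0.65619/0.0833333 → 7 → h, 0.64012/0.0416667 → 15 → p; chars hp.
Extended square (30″×15″, digits 0–9): 0.07286/0.00833333 → 8, 0.01512/0.00416667 → 3; chars 83.

QG06hp83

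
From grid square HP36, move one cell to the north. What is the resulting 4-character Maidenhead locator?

HP37

Latitude square 6; +1 → 7.
The longitude characters are unchanged.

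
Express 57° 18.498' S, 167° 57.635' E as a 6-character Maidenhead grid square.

RD32xq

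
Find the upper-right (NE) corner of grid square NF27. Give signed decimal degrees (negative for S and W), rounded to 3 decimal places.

Field N=13, F=5: +13·20° lon, +5·10° lat → SW at lon 80°, lat -40°.
Square 2, 7: +2·2° lon, +7·1° lat → SW at lon 84°, lat -33°.
Cell spans 2° lon × 1° lat. NE corner is SW corner plus one full cell.
latitude -32.000, longitude 86.000.

-32.000, 86.000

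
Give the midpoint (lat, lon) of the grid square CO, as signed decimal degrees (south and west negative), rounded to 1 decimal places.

Field C=2, O=14: +2·20° lon, +14·10° lat → SW at lon -140°, lat 50°.
Cell spans 20° lon × 10° lat. Centre is SW corner plus half of each.
latitude 55.0, longitude -130.0.

55.0, -130.0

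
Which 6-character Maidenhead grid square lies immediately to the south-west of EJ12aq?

EJ02xp

Longitude subsquare a = 0; −1 → -1, wraps to 23 = x, carry into square.
Longitude square 1; −1 → 0.
Latitude subsquare q = 16; −1 → 15 = p.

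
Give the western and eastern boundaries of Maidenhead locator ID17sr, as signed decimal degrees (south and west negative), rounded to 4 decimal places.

-16.5000, -16.4167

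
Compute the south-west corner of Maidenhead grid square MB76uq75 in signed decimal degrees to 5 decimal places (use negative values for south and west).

Field M=12, B=1: +12·20° lon, +1·10° lat → SW at lon 60°, lat -80°.
Square 7, 6: +7·2° lon, +6·1° lat → SW at lon 74°, lat -74°.
Subsquare u=20, q=16: +20·0.0833333° lon, +16·0.0416667° lat → SW at lon 75.6667°, lat -73.3333°.
Extended square 7, 5: +7·0.00833333° lon, +5·0.00416667° lat → SW at lon 75.725°, lat -73.3125°.
latitude -73.31250, longitude 75.72500.

-73.31250, 75.72500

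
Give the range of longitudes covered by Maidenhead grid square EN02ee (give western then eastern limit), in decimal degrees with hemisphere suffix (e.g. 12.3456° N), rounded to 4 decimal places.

Field E=4, N=13: +4·20° lon, +13·10° lat → SW at lon -100°, lat 40°.
Square 0, 2: +0·2° lon, +2·1° lat → SW at lon -100°, lat 42°.
Subsquare e=4, e=4: +4·0.0833333° lon, +4·0.0416667° lat → SW at lon -99.6667°, lat 42.1667°.
Cell spans 0.0833333° lon × 0.0416667° lat.
west 99.6667° W, east 99.5833° W.

99.6667° W, 99.5833° W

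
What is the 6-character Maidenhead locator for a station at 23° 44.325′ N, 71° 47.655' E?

Add 180° to longitude and 90° to latitude: 251.7943, 113.7387.
Field: lon ⌊251.7943/20⌋ = 12 → M; lat ⌊113.7387/10⌋ = 11 → L.
Square: lon ⌊11.7943/2⌋ = 5; lat ⌊3.7387/1⌋ = 3.
Subsquare: lon ⌊1.7943/0.0833333⌋ = 21 → v; lat ⌊0.7387/0.0416667⌋ = 17 → r.

ML53vr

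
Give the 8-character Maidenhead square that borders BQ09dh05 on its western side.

BQ09ch95

Longitude extended square 0; −1 → -1, wraps to 9, carry into subsquare.
Longitude subsquare d = 3; −1 → 2 = c.
The latitude characters are unchanged.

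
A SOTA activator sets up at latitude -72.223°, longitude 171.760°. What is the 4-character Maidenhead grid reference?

Add 180° to longitude and 90° to latitude: 351.76, 17.78.
Field (20°×10°, letters A–R): lon ⌊351.76/20⌋ = 17 → R; lat ⌊17.78/10⌋ = 1 → B.
Square (2°×1°, digits 0–9): lon ⌊11.76/2⌋ = 5; lat ⌊7.78/1⌋ = 7.

RB57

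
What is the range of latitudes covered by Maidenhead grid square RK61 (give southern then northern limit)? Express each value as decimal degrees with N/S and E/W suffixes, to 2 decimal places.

Field R=17, K=10: +17·20° lon, +10·10° lat → SW at lon 160°, lat 10°.
Square 6, 1: +6·2° lon, +1·1° lat → SW at lon 172°, lat 11°.
Cell spans 2° lon × 1° lat.
south 11.00° N, north 12.00° N.

11.00° N, 12.00° N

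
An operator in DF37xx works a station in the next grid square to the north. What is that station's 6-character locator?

DF38xa

Latitude subsquare x = 23; +1 → 24, wraps to 0 = a, carry into square.
Latitude square 7; +1 → 8.
The longitude characters are unchanged.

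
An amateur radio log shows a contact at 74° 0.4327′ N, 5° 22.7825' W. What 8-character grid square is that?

IQ74ha41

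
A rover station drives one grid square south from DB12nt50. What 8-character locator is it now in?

DB12ns59

Latitude extended square 0; −1 → -1, wraps to 9, carry into subsquare.
Latitude subsquare t = 19; −1 → 18 = s.
The longitude characters are unchanged.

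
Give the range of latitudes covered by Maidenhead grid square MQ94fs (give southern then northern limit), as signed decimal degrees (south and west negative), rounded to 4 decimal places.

Field M=12, Q=16: +12·20° lon, +16·10° lat → SW at lon 60°, lat 70°.
Square 9, 4: +9·2° lon, +4·1° lat → SW at lon 78°, lat 74°.
Subsquare f=5, s=18: +5·0.0833333° lon, +18·0.0416667° lat → SW at lon 78.4167°, lat 74.75°.
Cell spans 0.0833333° lon × 0.0416667° lat.
south 74.7500, north 74.7917.

74.7500, 74.7917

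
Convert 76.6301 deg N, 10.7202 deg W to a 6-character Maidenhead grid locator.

IQ46pp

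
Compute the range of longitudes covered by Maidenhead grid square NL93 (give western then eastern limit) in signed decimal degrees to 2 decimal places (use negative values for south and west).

Field N=13, L=11: +13·20° lon, +11·10° lat → SW at lon 80°, lat 20°.
Square 9, 3: +9·2° lon, +3·1° lat → SW at lon 98°, lat 23°.
Cell spans 2° lon × 1° lat.
west 98.00, east 100.00.

98.00, 100.00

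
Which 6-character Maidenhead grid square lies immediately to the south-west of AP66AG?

AP56xf

Longitude subsquare a = 0; −1 → -1, wraps to 23 = x, carry into square.
Longitude square 6; −1 → 5.
Latitude subsquare g = 6; −1 → 5 = f.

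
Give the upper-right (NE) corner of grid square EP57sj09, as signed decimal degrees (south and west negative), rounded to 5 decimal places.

67.41667, -88.49167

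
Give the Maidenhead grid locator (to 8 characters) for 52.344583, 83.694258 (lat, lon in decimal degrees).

NO12ui32

Shift to the Maidenhead origin (180°W, 90°S): lon 263.69426, lat 142.34458.
Field: 263.69426/20 → 13 → N, 142.34458/10 → 14 → O; chars NO.
Square: 3.69426/2 → 1, 2.34458/1 → 2; chars 12.
Subsquare: 1.69426/0.0833333 → 20 → u, 0.34458/0.0416667 → 8 → i; chars ui.
Extended square: 0.02759/0.00833333 → 3, 0.01125/0.00416667 → 2; chars 32.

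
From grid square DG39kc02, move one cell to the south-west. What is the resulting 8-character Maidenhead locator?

Longitude extended square 0; −1 → -1, wraps to 9, carry into subsquare.
Longitude subsquare k = 10; −1 → 9 = j.
Latitude extended square 2; −1 → 1.

DG39jc91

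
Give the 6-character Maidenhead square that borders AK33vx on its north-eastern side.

AK34wa

Longitude subsquare v = 21; +1 → 22 = w.
Latitude subsquare x = 23; +1 → 24, wraps to 0 = a, carry into square.
Latitude square 3; +1 → 4.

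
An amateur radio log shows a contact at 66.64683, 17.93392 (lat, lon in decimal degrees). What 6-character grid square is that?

JP86xp

Shift to the Maidenhead origin (180°W, 90°S): lon 197.9339, lat 156.6468.
Field: 197.9339/20 → 9 → J, 156.6468/10 → 15 → P; chars JP.
Square: 17.9339/2 → 8, 6.6468/1 → 6; chars 86.
Subsquare: 1.9339/0.0833333 → 23 → x, 0.6468/0.0416667 → 15 → p; chars xp.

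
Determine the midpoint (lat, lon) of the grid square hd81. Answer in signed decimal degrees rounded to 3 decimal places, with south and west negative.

-58.500, -23.000

Field H=7, D=3: +7·20° lon, +3·10° lat → SW at lon -40°, lat -60°.
Square 8, 1: +8·2° lon, +1·1° lat → SW at lon -24°, lat -59°.
Cell spans 2° lon × 1° lat. Centre is SW corner plus half of each.
latitude -58.500, longitude -23.000.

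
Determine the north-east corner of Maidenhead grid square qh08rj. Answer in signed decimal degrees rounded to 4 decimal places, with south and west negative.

Field Q=16, H=7: +16·20° lon, +7·10° lat → SW at lon 140°, lat -20°.
Square 0, 8: +0·2° lon, +8·1° lat → SW at lon 140°, lat -12°.
Subsquare r=17, j=9: +17·0.0833333° lon, +9·0.0416667° lat → SW at lon 141.417°, lat -11.625°.
Cell spans 0.0833333° lon × 0.0416667° lat. NE corner is SW corner plus one full cell.
latitude -11.5833, longitude 141.5000.

-11.5833, 141.5000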